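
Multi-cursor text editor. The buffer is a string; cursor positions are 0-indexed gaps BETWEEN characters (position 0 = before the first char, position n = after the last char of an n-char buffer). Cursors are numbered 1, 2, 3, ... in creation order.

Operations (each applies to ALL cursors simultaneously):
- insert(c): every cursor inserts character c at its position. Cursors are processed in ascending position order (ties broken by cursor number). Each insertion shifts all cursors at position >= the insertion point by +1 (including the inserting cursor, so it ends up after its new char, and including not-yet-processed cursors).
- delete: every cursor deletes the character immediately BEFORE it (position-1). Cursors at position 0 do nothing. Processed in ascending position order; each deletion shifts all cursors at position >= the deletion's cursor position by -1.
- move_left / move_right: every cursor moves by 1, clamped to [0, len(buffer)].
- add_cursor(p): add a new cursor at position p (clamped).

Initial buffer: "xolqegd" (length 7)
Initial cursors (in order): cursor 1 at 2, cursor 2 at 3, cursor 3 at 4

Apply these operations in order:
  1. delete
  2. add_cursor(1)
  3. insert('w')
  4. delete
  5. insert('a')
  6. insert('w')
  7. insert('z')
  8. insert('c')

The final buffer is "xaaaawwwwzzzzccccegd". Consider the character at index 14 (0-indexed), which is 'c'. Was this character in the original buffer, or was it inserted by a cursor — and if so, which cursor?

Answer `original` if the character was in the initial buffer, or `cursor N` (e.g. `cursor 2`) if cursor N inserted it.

After op 1 (delete): buffer="xegd" (len 4), cursors c1@1 c2@1 c3@1, authorship ....
After op 2 (add_cursor(1)): buffer="xegd" (len 4), cursors c1@1 c2@1 c3@1 c4@1, authorship ....
After op 3 (insert('w')): buffer="xwwwwegd" (len 8), cursors c1@5 c2@5 c3@5 c4@5, authorship .1234...
After op 4 (delete): buffer="xegd" (len 4), cursors c1@1 c2@1 c3@1 c4@1, authorship ....
After op 5 (insert('a')): buffer="xaaaaegd" (len 8), cursors c1@5 c2@5 c3@5 c4@5, authorship .1234...
After op 6 (insert('w')): buffer="xaaaawwwwegd" (len 12), cursors c1@9 c2@9 c3@9 c4@9, authorship .12341234...
After op 7 (insert('z')): buffer="xaaaawwwwzzzzegd" (len 16), cursors c1@13 c2@13 c3@13 c4@13, authorship .123412341234...
After op 8 (insert('c')): buffer="xaaaawwwwzzzzccccegd" (len 20), cursors c1@17 c2@17 c3@17 c4@17, authorship .1234123412341234...
Authorship (.=original, N=cursor N): . 1 2 3 4 1 2 3 4 1 2 3 4 1 2 3 4 . . .
Index 14: author = 2

Answer: cursor 2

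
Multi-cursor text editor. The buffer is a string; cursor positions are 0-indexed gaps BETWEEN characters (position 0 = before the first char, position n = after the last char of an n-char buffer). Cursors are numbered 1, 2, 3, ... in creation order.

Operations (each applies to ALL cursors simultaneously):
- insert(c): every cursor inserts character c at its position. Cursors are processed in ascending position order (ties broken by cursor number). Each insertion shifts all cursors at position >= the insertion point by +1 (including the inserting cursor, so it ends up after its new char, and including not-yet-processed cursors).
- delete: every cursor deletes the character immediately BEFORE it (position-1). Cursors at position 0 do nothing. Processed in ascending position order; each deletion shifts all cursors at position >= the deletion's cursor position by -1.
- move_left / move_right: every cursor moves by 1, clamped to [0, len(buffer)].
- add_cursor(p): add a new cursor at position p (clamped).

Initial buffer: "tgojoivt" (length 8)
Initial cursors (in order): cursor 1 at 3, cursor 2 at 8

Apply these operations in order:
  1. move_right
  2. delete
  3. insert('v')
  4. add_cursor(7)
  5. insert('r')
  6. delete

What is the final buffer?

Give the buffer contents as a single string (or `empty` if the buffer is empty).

Answer: tgovoivv

Derivation:
After op 1 (move_right): buffer="tgojoivt" (len 8), cursors c1@4 c2@8, authorship ........
After op 2 (delete): buffer="tgooiv" (len 6), cursors c1@3 c2@6, authorship ......
After op 3 (insert('v')): buffer="tgovoivv" (len 8), cursors c1@4 c2@8, authorship ...1...2
After op 4 (add_cursor(7)): buffer="tgovoivv" (len 8), cursors c1@4 c3@7 c2@8, authorship ...1...2
After op 5 (insert('r')): buffer="tgovroivrvr" (len 11), cursors c1@5 c3@9 c2@11, authorship ...11...322
After op 6 (delete): buffer="tgovoivv" (len 8), cursors c1@4 c3@7 c2@8, authorship ...1...2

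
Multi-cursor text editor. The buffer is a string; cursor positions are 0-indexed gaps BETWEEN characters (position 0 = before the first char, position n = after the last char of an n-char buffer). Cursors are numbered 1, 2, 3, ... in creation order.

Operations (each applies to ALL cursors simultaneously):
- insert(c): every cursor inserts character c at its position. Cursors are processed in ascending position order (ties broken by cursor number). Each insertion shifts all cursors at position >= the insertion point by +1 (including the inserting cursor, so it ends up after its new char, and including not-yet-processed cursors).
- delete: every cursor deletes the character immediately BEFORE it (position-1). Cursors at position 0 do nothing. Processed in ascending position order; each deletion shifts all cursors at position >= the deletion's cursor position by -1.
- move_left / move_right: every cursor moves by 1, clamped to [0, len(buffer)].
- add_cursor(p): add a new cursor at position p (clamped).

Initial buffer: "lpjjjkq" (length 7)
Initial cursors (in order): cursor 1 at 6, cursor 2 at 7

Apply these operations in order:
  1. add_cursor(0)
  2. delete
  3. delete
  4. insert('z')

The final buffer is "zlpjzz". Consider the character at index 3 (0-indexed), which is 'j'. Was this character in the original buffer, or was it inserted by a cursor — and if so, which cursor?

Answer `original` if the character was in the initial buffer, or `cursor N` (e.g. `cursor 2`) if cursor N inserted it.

Answer: original

Derivation:
After op 1 (add_cursor(0)): buffer="lpjjjkq" (len 7), cursors c3@0 c1@6 c2@7, authorship .......
After op 2 (delete): buffer="lpjjj" (len 5), cursors c3@0 c1@5 c2@5, authorship .....
After op 3 (delete): buffer="lpj" (len 3), cursors c3@0 c1@3 c2@3, authorship ...
After op 4 (insert('z')): buffer="zlpjzz" (len 6), cursors c3@1 c1@6 c2@6, authorship 3...12
Authorship (.=original, N=cursor N): 3 . . . 1 2
Index 3: author = original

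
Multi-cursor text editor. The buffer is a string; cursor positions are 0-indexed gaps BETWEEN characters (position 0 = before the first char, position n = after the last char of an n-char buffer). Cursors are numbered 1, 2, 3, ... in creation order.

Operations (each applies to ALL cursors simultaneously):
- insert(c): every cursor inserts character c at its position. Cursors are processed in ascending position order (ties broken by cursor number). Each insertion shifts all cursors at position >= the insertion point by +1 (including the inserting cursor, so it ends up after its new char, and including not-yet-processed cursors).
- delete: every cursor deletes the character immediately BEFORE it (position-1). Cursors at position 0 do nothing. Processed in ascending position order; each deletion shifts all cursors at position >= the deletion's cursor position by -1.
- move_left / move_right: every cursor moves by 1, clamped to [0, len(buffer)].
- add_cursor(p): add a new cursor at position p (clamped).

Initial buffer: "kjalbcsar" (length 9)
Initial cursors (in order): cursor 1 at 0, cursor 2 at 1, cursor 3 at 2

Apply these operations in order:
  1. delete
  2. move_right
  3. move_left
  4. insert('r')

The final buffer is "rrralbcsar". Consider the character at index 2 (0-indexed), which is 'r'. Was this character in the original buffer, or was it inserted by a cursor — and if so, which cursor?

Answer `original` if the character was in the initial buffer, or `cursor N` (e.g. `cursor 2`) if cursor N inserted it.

After op 1 (delete): buffer="albcsar" (len 7), cursors c1@0 c2@0 c3@0, authorship .......
After op 2 (move_right): buffer="albcsar" (len 7), cursors c1@1 c2@1 c3@1, authorship .......
After op 3 (move_left): buffer="albcsar" (len 7), cursors c1@0 c2@0 c3@0, authorship .......
After op 4 (insert('r')): buffer="rrralbcsar" (len 10), cursors c1@3 c2@3 c3@3, authorship 123.......
Authorship (.=original, N=cursor N): 1 2 3 . . . . . . .
Index 2: author = 3

Answer: cursor 3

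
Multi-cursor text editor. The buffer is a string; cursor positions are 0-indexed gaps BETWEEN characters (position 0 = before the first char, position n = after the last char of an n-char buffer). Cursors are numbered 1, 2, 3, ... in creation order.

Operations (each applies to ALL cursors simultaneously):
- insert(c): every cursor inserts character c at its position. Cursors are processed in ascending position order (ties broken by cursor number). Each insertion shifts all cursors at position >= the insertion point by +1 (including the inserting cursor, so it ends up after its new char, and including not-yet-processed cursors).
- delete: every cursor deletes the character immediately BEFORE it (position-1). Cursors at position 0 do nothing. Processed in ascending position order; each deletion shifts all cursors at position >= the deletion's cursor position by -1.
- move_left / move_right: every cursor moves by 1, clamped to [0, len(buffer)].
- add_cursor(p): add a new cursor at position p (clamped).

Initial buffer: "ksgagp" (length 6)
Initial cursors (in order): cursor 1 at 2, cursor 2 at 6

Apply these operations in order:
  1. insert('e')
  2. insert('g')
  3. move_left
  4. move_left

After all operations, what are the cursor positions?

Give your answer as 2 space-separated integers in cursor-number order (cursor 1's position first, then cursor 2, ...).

After op 1 (insert('e')): buffer="ksegagpe" (len 8), cursors c1@3 c2@8, authorship ..1....2
After op 2 (insert('g')): buffer="kseggagpeg" (len 10), cursors c1@4 c2@10, authorship ..11....22
After op 3 (move_left): buffer="kseggagpeg" (len 10), cursors c1@3 c2@9, authorship ..11....22
After op 4 (move_left): buffer="kseggagpeg" (len 10), cursors c1@2 c2@8, authorship ..11....22

Answer: 2 8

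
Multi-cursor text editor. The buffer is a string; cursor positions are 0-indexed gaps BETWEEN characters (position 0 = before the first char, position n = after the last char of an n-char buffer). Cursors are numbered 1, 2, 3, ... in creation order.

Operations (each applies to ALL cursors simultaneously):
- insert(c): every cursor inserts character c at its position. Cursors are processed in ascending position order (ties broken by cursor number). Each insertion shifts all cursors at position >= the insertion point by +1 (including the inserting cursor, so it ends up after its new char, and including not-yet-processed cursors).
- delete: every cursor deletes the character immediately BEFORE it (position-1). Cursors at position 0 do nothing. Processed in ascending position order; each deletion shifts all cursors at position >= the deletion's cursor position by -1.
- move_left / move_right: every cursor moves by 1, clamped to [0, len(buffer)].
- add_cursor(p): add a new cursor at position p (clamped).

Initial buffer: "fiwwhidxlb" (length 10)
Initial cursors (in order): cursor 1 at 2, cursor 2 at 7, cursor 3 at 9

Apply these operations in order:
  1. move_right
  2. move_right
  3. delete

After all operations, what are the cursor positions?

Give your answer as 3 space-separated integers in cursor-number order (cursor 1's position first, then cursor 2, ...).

Answer: 3 7 7

Derivation:
After op 1 (move_right): buffer="fiwwhidxlb" (len 10), cursors c1@3 c2@8 c3@10, authorship ..........
After op 2 (move_right): buffer="fiwwhidxlb" (len 10), cursors c1@4 c2@9 c3@10, authorship ..........
After op 3 (delete): buffer="fiwhidx" (len 7), cursors c1@3 c2@7 c3@7, authorship .......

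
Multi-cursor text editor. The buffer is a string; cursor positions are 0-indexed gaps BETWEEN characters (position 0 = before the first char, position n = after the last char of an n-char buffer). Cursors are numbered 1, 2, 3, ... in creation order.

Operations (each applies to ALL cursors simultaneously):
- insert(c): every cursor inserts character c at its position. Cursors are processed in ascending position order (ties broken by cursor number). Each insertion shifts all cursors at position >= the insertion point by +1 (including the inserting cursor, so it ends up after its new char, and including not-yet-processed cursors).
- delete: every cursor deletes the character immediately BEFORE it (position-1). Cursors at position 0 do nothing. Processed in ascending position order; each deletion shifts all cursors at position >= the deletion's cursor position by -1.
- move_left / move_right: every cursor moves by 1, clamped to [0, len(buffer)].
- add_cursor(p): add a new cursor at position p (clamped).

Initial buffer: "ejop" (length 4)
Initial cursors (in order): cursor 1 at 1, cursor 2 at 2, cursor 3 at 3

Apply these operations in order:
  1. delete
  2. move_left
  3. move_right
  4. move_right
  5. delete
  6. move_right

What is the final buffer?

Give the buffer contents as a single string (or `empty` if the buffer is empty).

After op 1 (delete): buffer="p" (len 1), cursors c1@0 c2@0 c3@0, authorship .
After op 2 (move_left): buffer="p" (len 1), cursors c1@0 c2@0 c3@0, authorship .
After op 3 (move_right): buffer="p" (len 1), cursors c1@1 c2@1 c3@1, authorship .
After op 4 (move_right): buffer="p" (len 1), cursors c1@1 c2@1 c3@1, authorship .
After op 5 (delete): buffer="" (len 0), cursors c1@0 c2@0 c3@0, authorship 
After op 6 (move_right): buffer="" (len 0), cursors c1@0 c2@0 c3@0, authorship 

Answer: empty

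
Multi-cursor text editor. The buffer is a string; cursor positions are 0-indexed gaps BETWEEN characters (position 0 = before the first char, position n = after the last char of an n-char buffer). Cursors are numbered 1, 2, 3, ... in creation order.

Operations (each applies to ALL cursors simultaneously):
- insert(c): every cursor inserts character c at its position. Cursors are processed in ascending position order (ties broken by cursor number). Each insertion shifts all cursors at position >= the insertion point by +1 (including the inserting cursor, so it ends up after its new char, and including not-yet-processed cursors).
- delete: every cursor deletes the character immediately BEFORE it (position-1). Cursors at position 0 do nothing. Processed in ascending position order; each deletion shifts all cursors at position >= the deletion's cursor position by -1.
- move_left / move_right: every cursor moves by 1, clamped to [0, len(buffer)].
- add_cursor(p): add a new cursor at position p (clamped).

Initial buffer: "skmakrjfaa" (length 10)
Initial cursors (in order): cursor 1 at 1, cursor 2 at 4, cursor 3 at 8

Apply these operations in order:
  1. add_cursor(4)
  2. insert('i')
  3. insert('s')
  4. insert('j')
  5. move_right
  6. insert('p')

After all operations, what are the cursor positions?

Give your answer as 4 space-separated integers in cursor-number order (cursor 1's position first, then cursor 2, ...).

Answer: 6 17 25 17

Derivation:
After op 1 (add_cursor(4)): buffer="skmakrjfaa" (len 10), cursors c1@1 c2@4 c4@4 c3@8, authorship ..........
After op 2 (insert('i')): buffer="sikmaiikrjfiaa" (len 14), cursors c1@2 c2@7 c4@7 c3@12, authorship .1...24....3..
After op 3 (insert('s')): buffer="siskmaiisskrjfisaa" (len 18), cursors c1@3 c2@10 c4@10 c3@16, authorship .11...2424....33..
After op 4 (insert('j')): buffer="sisjkmaiissjjkrjfisjaa" (len 22), cursors c1@4 c2@13 c4@13 c3@20, authorship .111...242424....333..
After op 5 (move_right): buffer="sisjkmaiissjjkrjfisjaa" (len 22), cursors c1@5 c2@14 c4@14 c3@21, authorship .111...242424....333..
After op 6 (insert('p')): buffer="sisjkpmaiissjjkpprjfisjapa" (len 26), cursors c1@6 c2@17 c4@17 c3@25, authorship .111.1..242424.24...333.3.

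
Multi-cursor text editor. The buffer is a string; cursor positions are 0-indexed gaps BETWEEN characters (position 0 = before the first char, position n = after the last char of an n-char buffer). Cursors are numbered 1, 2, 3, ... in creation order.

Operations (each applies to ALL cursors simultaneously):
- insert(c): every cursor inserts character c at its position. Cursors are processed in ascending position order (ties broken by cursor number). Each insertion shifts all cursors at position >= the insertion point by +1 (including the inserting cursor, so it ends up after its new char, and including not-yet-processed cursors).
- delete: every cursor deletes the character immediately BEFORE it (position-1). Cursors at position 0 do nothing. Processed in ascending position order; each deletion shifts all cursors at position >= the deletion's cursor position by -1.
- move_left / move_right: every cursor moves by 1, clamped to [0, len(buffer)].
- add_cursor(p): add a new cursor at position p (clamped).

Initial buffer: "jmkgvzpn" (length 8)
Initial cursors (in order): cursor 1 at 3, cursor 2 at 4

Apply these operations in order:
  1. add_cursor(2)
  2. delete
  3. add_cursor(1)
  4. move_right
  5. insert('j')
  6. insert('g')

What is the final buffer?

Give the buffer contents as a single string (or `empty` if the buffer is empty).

Answer: jvjjjjggggzpn

Derivation:
After op 1 (add_cursor(2)): buffer="jmkgvzpn" (len 8), cursors c3@2 c1@3 c2@4, authorship ........
After op 2 (delete): buffer="jvzpn" (len 5), cursors c1@1 c2@1 c3@1, authorship .....
After op 3 (add_cursor(1)): buffer="jvzpn" (len 5), cursors c1@1 c2@1 c3@1 c4@1, authorship .....
After op 4 (move_right): buffer="jvzpn" (len 5), cursors c1@2 c2@2 c3@2 c4@2, authorship .....
After op 5 (insert('j')): buffer="jvjjjjzpn" (len 9), cursors c1@6 c2@6 c3@6 c4@6, authorship ..1234...
After op 6 (insert('g')): buffer="jvjjjjggggzpn" (len 13), cursors c1@10 c2@10 c3@10 c4@10, authorship ..12341234...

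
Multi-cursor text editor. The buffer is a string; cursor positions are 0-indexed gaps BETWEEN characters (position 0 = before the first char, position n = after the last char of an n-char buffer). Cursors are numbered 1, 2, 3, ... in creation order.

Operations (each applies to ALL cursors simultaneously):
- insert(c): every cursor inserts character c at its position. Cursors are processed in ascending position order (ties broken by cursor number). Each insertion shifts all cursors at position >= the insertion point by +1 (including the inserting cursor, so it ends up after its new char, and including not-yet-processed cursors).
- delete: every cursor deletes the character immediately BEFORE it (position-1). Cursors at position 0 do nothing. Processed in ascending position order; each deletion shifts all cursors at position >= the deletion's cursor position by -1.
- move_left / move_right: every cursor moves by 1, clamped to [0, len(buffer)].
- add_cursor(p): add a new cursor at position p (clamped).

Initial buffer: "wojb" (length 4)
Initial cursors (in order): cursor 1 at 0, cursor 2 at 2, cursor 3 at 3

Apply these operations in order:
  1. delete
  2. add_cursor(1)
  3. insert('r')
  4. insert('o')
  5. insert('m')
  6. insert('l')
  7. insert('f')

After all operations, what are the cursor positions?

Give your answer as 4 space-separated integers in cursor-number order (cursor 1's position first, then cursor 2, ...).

Answer: 5 21 21 21

Derivation:
After op 1 (delete): buffer="wb" (len 2), cursors c1@0 c2@1 c3@1, authorship ..
After op 2 (add_cursor(1)): buffer="wb" (len 2), cursors c1@0 c2@1 c3@1 c4@1, authorship ..
After op 3 (insert('r')): buffer="rwrrrb" (len 6), cursors c1@1 c2@5 c3@5 c4@5, authorship 1.234.
After op 4 (insert('o')): buffer="rowrrrooob" (len 10), cursors c1@2 c2@9 c3@9 c4@9, authorship 11.234234.
After op 5 (insert('m')): buffer="romwrrrooommmb" (len 14), cursors c1@3 c2@13 c3@13 c4@13, authorship 111.234234234.
After op 6 (insert('l')): buffer="romlwrrrooommmlllb" (len 18), cursors c1@4 c2@17 c3@17 c4@17, authorship 1111.234234234234.
After op 7 (insert('f')): buffer="romlfwrrrooommmlllfffb" (len 22), cursors c1@5 c2@21 c3@21 c4@21, authorship 11111.234234234234234.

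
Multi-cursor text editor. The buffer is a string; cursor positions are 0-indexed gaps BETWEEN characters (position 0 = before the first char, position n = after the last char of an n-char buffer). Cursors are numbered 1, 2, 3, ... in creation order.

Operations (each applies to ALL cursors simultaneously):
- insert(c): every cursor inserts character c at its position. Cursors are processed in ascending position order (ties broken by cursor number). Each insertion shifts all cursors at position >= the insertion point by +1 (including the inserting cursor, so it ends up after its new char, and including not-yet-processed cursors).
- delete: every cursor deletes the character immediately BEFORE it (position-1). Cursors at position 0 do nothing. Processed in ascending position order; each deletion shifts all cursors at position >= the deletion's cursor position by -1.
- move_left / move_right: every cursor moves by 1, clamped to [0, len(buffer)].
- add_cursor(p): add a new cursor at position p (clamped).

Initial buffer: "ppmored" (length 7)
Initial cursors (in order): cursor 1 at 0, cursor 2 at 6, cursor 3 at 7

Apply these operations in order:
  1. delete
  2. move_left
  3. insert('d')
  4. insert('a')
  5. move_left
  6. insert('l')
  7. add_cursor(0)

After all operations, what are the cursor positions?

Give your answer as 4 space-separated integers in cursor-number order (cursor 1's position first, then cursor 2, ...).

Answer: 2 12 12 0

Derivation:
After op 1 (delete): buffer="ppmor" (len 5), cursors c1@0 c2@5 c3@5, authorship .....
After op 2 (move_left): buffer="ppmor" (len 5), cursors c1@0 c2@4 c3@4, authorship .....
After op 3 (insert('d')): buffer="dppmoddr" (len 8), cursors c1@1 c2@7 c3@7, authorship 1....23.
After op 4 (insert('a')): buffer="dappmoddaar" (len 11), cursors c1@2 c2@10 c3@10, authorship 11....2323.
After op 5 (move_left): buffer="dappmoddaar" (len 11), cursors c1@1 c2@9 c3@9, authorship 11....2323.
After op 6 (insert('l')): buffer="dlappmoddallar" (len 14), cursors c1@2 c2@12 c3@12, authorship 111....232233.
After op 7 (add_cursor(0)): buffer="dlappmoddallar" (len 14), cursors c4@0 c1@2 c2@12 c3@12, authorship 111....232233.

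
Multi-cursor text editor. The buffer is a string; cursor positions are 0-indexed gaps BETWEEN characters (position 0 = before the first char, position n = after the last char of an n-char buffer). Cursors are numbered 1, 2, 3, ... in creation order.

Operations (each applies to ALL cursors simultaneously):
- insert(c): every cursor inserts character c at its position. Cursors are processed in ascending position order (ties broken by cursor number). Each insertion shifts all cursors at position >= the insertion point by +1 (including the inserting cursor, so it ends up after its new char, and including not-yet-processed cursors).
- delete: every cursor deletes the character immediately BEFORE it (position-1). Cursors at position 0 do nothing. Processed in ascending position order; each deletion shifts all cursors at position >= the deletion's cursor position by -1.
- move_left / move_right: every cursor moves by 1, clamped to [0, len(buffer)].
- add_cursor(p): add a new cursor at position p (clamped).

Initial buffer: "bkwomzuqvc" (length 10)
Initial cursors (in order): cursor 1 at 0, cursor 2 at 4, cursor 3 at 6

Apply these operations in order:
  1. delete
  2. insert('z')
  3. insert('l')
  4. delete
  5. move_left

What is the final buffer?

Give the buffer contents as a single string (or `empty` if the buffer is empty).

After op 1 (delete): buffer="bkwmuqvc" (len 8), cursors c1@0 c2@3 c3@4, authorship ........
After op 2 (insert('z')): buffer="zbkwzmzuqvc" (len 11), cursors c1@1 c2@5 c3@7, authorship 1...2.3....
After op 3 (insert('l')): buffer="zlbkwzlmzluqvc" (len 14), cursors c1@2 c2@7 c3@10, authorship 11...22.33....
After op 4 (delete): buffer="zbkwzmzuqvc" (len 11), cursors c1@1 c2@5 c3@7, authorship 1...2.3....
After op 5 (move_left): buffer="zbkwzmzuqvc" (len 11), cursors c1@0 c2@4 c3@6, authorship 1...2.3....

Answer: zbkwzmzuqvc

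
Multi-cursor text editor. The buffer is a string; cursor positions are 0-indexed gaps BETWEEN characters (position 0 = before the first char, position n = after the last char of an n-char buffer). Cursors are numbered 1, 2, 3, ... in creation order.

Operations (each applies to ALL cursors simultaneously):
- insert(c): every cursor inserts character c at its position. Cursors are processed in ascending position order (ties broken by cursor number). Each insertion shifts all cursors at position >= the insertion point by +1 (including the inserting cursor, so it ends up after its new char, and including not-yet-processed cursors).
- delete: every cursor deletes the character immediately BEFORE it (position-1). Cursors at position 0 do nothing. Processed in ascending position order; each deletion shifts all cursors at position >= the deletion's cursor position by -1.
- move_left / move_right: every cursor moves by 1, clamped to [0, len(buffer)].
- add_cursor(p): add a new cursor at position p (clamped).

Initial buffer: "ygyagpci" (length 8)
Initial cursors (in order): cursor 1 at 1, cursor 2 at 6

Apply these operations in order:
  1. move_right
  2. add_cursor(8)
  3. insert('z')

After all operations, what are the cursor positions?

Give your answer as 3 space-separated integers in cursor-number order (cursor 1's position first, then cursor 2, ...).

Answer: 3 9 11

Derivation:
After op 1 (move_right): buffer="ygyagpci" (len 8), cursors c1@2 c2@7, authorship ........
After op 2 (add_cursor(8)): buffer="ygyagpci" (len 8), cursors c1@2 c2@7 c3@8, authorship ........
After op 3 (insert('z')): buffer="ygzyagpcziz" (len 11), cursors c1@3 c2@9 c3@11, authorship ..1.....2.3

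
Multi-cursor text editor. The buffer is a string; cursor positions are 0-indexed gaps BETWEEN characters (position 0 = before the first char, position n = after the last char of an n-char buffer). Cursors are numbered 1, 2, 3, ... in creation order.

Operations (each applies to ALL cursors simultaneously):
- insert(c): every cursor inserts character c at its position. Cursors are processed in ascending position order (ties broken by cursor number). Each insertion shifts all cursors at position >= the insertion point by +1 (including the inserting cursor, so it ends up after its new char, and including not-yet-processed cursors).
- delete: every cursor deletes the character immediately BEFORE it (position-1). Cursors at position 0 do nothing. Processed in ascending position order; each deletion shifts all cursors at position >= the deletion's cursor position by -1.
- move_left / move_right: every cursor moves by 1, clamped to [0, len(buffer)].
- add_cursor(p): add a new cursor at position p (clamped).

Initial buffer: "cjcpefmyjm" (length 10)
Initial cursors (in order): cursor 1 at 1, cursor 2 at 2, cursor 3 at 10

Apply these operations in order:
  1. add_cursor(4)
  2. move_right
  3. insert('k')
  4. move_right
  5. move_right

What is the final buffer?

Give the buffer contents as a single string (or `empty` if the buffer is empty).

After op 1 (add_cursor(4)): buffer="cjcpefmyjm" (len 10), cursors c1@1 c2@2 c4@4 c3@10, authorship ..........
After op 2 (move_right): buffer="cjcpefmyjm" (len 10), cursors c1@2 c2@3 c4@5 c3@10, authorship ..........
After op 3 (insert('k')): buffer="cjkckpekfmyjmk" (len 14), cursors c1@3 c2@5 c4@8 c3@14, authorship ..1.2..4.....3
After op 4 (move_right): buffer="cjkckpekfmyjmk" (len 14), cursors c1@4 c2@6 c4@9 c3@14, authorship ..1.2..4.....3
After op 5 (move_right): buffer="cjkckpekfmyjmk" (len 14), cursors c1@5 c2@7 c4@10 c3@14, authorship ..1.2..4.....3

Answer: cjkckpekfmyjmk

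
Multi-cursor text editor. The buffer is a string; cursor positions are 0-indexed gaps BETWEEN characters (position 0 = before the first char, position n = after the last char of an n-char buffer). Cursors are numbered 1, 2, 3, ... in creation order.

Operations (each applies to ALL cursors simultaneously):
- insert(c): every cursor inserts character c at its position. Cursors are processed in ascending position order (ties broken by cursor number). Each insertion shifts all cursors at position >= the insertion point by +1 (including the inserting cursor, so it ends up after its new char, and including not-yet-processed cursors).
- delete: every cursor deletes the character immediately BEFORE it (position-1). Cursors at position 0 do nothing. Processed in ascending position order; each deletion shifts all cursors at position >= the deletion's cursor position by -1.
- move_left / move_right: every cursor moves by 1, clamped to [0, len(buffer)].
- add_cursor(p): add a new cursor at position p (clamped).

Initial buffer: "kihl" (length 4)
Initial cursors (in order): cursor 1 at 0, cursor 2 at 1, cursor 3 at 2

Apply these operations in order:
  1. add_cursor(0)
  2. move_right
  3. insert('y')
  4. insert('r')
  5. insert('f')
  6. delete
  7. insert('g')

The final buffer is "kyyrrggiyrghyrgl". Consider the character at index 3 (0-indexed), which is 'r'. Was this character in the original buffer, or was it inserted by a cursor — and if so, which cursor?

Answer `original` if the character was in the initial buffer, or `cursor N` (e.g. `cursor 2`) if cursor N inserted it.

After op 1 (add_cursor(0)): buffer="kihl" (len 4), cursors c1@0 c4@0 c2@1 c3@2, authorship ....
After op 2 (move_right): buffer="kihl" (len 4), cursors c1@1 c4@1 c2@2 c3@3, authorship ....
After op 3 (insert('y')): buffer="kyyiyhyl" (len 8), cursors c1@3 c4@3 c2@5 c3@7, authorship .14.2.3.
After op 4 (insert('r')): buffer="kyyrriyrhyrl" (len 12), cursors c1@5 c4@5 c2@8 c3@11, authorship .1414.22.33.
After op 5 (insert('f')): buffer="kyyrrffiyrfhyrfl" (len 16), cursors c1@7 c4@7 c2@11 c3@15, authorship .141414.222.333.
After op 6 (delete): buffer="kyyrriyrhyrl" (len 12), cursors c1@5 c4@5 c2@8 c3@11, authorship .1414.22.33.
After op 7 (insert('g')): buffer="kyyrrggiyrghyrgl" (len 16), cursors c1@7 c4@7 c2@11 c3@15, authorship .141414.222.333.
Authorship (.=original, N=cursor N): . 1 4 1 4 1 4 . 2 2 2 . 3 3 3 .
Index 3: author = 1

Answer: cursor 1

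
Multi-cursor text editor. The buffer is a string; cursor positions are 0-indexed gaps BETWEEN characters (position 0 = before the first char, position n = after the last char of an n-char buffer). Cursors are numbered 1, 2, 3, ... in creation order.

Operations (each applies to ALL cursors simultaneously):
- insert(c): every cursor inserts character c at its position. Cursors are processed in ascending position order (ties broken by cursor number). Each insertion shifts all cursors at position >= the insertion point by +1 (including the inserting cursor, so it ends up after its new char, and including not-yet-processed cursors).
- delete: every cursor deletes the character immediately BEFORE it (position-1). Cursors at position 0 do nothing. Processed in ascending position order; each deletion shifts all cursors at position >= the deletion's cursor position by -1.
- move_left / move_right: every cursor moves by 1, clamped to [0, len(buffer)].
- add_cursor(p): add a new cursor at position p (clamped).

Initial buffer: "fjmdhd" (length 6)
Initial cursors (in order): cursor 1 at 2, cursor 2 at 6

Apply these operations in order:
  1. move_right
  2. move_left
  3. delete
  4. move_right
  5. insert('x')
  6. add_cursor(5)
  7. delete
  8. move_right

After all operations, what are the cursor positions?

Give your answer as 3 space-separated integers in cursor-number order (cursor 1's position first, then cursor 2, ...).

After op 1 (move_right): buffer="fjmdhd" (len 6), cursors c1@3 c2@6, authorship ......
After op 2 (move_left): buffer="fjmdhd" (len 6), cursors c1@2 c2@5, authorship ......
After op 3 (delete): buffer="fmdd" (len 4), cursors c1@1 c2@3, authorship ....
After op 4 (move_right): buffer="fmdd" (len 4), cursors c1@2 c2@4, authorship ....
After op 5 (insert('x')): buffer="fmxddx" (len 6), cursors c1@3 c2@6, authorship ..1..2
After op 6 (add_cursor(5)): buffer="fmxddx" (len 6), cursors c1@3 c3@5 c2@6, authorship ..1..2
After op 7 (delete): buffer="fmd" (len 3), cursors c1@2 c2@3 c3@3, authorship ...
After op 8 (move_right): buffer="fmd" (len 3), cursors c1@3 c2@3 c3@3, authorship ...

Answer: 3 3 3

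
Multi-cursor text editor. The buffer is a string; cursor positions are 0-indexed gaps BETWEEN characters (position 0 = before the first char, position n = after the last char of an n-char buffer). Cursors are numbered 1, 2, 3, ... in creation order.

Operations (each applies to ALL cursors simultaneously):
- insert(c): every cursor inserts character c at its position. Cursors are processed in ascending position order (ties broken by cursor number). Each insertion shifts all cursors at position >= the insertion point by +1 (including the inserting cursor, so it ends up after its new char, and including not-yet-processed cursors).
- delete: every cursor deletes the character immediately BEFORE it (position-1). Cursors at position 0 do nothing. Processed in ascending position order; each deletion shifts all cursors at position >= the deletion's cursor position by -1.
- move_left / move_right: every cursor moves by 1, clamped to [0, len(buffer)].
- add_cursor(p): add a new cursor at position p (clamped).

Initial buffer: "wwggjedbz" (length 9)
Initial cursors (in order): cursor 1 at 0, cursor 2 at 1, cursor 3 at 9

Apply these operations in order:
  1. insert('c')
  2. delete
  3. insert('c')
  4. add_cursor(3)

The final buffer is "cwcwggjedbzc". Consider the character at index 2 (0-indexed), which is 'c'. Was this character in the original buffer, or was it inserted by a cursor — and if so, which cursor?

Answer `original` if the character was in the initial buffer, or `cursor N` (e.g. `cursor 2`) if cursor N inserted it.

After op 1 (insert('c')): buffer="cwcwggjedbzc" (len 12), cursors c1@1 c2@3 c3@12, authorship 1.2........3
After op 2 (delete): buffer="wwggjedbz" (len 9), cursors c1@0 c2@1 c3@9, authorship .........
After op 3 (insert('c')): buffer="cwcwggjedbzc" (len 12), cursors c1@1 c2@3 c3@12, authorship 1.2........3
After op 4 (add_cursor(3)): buffer="cwcwggjedbzc" (len 12), cursors c1@1 c2@3 c4@3 c3@12, authorship 1.2........3
Authorship (.=original, N=cursor N): 1 . 2 . . . . . . . . 3
Index 2: author = 2

Answer: cursor 2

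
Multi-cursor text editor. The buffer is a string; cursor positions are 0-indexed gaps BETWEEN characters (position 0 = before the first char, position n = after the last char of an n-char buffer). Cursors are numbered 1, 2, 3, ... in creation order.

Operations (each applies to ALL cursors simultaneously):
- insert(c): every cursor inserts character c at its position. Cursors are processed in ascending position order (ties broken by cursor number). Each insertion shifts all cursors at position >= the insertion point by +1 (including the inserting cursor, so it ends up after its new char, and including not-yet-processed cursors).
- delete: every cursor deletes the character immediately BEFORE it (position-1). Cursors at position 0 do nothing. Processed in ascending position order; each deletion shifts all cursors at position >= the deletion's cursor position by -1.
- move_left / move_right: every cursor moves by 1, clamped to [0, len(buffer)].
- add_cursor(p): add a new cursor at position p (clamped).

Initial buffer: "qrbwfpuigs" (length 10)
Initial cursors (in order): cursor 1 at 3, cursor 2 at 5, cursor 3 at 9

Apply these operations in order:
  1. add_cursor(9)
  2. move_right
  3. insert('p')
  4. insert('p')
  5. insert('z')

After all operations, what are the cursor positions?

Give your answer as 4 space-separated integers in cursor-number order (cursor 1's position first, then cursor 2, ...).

After op 1 (add_cursor(9)): buffer="qrbwfpuigs" (len 10), cursors c1@3 c2@5 c3@9 c4@9, authorship ..........
After op 2 (move_right): buffer="qrbwfpuigs" (len 10), cursors c1@4 c2@6 c3@10 c4@10, authorship ..........
After op 3 (insert('p')): buffer="qrbwpfppuigspp" (len 14), cursors c1@5 c2@8 c3@14 c4@14, authorship ....1..2....34
After op 4 (insert('p')): buffer="qrbwppfpppuigspppp" (len 18), cursors c1@6 c2@10 c3@18 c4@18, authorship ....11..22....3434
After op 5 (insert('z')): buffer="qrbwppzfpppzuigsppppzz" (len 22), cursors c1@7 c2@12 c3@22 c4@22, authorship ....111..222....343434

Answer: 7 12 22 22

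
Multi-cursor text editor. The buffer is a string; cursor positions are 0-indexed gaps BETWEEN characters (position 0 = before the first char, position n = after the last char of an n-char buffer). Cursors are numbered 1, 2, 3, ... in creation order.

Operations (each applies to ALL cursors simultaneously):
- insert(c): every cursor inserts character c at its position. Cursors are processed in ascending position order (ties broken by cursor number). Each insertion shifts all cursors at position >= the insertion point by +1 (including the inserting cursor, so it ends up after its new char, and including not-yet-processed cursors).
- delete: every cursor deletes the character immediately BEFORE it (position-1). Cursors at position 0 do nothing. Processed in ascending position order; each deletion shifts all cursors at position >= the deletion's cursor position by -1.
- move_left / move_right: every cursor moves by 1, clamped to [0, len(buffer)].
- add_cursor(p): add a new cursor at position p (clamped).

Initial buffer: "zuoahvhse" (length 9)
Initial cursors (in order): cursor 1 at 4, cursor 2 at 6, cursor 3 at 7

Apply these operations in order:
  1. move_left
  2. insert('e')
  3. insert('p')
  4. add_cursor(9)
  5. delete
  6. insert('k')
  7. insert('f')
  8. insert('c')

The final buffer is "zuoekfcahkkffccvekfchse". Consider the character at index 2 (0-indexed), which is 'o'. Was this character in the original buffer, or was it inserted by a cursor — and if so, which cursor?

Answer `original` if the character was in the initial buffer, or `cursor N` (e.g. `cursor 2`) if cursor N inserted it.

Answer: original

Derivation:
After op 1 (move_left): buffer="zuoahvhse" (len 9), cursors c1@3 c2@5 c3@6, authorship .........
After op 2 (insert('e')): buffer="zuoeahevehse" (len 12), cursors c1@4 c2@7 c3@9, authorship ...1..2.3...
After op 3 (insert('p')): buffer="zuoepahepvephse" (len 15), cursors c1@5 c2@9 c3@12, authorship ...11..22.33...
After op 4 (add_cursor(9)): buffer="zuoepahepvephse" (len 15), cursors c1@5 c2@9 c4@9 c3@12, authorship ...11..22.33...
After op 5 (delete): buffer="zuoeahvehse" (len 11), cursors c1@4 c2@6 c4@6 c3@8, authorship ...1...3...
After op 6 (insert('k')): buffer="zuoekahkkvekhse" (len 15), cursors c1@5 c2@9 c4@9 c3@12, authorship ...11..24.33...
After op 7 (insert('f')): buffer="zuoekfahkkffvekfhse" (len 19), cursors c1@6 c2@12 c4@12 c3@16, authorship ...111..2424.333...
After op 8 (insert('c')): buffer="zuoekfcahkkffccvekfchse" (len 23), cursors c1@7 c2@15 c4@15 c3@20, authorship ...1111..242424.3333...
Authorship (.=original, N=cursor N): . . . 1 1 1 1 . . 2 4 2 4 2 4 . 3 3 3 3 . . .
Index 2: author = original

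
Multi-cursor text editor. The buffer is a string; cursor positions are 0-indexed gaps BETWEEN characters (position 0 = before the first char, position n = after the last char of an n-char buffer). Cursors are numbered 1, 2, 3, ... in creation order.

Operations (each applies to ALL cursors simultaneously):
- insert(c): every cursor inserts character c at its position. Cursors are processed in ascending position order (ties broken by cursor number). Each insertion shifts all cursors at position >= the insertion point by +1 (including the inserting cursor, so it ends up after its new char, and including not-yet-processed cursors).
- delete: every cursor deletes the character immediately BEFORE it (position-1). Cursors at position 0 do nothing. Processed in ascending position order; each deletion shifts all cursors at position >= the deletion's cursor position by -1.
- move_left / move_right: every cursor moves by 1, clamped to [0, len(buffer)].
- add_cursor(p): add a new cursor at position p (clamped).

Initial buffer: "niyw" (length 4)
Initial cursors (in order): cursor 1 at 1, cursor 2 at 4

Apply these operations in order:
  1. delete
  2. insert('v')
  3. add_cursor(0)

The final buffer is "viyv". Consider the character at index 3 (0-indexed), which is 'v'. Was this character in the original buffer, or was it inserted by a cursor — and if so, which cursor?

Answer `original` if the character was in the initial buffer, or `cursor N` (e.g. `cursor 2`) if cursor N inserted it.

After op 1 (delete): buffer="iy" (len 2), cursors c1@0 c2@2, authorship ..
After op 2 (insert('v')): buffer="viyv" (len 4), cursors c1@1 c2@4, authorship 1..2
After op 3 (add_cursor(0)): buffer="viyv" (len 4), cursors c3@0 c1@1 c2@4, authorship 1..2
Authorship (.=original, N=cursor N): 1 . . 2
Index 3: author = 2

Answer: cursor 2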